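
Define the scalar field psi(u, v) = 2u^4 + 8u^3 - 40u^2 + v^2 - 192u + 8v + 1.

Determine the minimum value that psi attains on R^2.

psi(u,v) separates as P(u) + Q(v) + 1, so its minimum is min P + min Q + 1.
P'(u) = 8(u - 3)(u + 2)(u + 4) vanishes at u ∈ {-4, -2, 3}; Q'(v) = 2v + 8 vanishes at v ∈ {-4}.
Local minima of P (where P''>0): P(-4)=128, P(3)=-558. Local minima of Q: Q(-4)=-16.
So the global minimum of psi is P(3) + Q(-4) + 1 = -558 − 16 + 1 = -573, attained at (3, -4).

-573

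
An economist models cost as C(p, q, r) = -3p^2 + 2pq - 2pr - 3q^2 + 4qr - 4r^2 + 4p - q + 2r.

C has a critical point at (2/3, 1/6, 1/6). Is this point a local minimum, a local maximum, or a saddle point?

local maximum

The Hessian is constant: H = [[-6, 2, -2], [2, -6, 4], [-2, 4, -8]].
Leading principal minors: Δ₁ = -6, Δ₂ = 32, Δ₃ = -168.
The minors alternate sign starting negative (−, +, −), so H is negative definite: a local maximum.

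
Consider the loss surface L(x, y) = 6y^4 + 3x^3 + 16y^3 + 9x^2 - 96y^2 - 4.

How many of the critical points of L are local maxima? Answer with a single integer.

1

L separates as a function of x plus a function of y, so ∇L=0 decouples.
∂L/∂x = 9x(x + 2) = 0 at x ∈ {-2, 0}; ∂L/∂y = 24y(y - 2)(y + 4) = 0 at y ∈ {-4, 0, 2}.
The Hessian is diagonal: diag(L_xx, L_yy). Second derivatives: L_xx(-2)=-18, L_xx(0)=18; L_yy(-4)=576, L_yy(0)=-192, L_yy(2)=288.
Local maxima occur where both diagonal entries negative: (-2, 0). Count: 1.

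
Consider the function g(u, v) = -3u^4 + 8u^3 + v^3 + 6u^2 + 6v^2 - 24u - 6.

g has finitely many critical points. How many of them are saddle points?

g separates as a function of u plus a function of v, so ∇g=0 decouples.
∂g/∂u = -12(u - 2)(u - 1)(u + 1) = 0 at u ∈ {-1, 1, 2}; ∂g/∂v = 3v(v + 4) = 0 at v ∈ {-4, 0}.
The Hessian is diagonal: diag(g_uu, g_vv). Second derivatives: g_uu(-1)=-72, g_uu(1)=24, g_uu(2)=-36; g_vv(-4)=-12, g_vv(0)=12.
Saddle points occur where the two diagonal entries have opposite signs: (-1, 0), (1, -4), (2, 0). Count: 3.

3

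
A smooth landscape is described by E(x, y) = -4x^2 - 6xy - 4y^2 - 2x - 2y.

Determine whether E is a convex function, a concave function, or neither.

concave

E is quadratic, so its Hessian is the constant matrix H = [[-8, -6], [-6, -8]].
det(H) = 28, tr(H) = -16.
det(H) > 0 and tr(H) < 0, so H is negative definite everywhere: concave.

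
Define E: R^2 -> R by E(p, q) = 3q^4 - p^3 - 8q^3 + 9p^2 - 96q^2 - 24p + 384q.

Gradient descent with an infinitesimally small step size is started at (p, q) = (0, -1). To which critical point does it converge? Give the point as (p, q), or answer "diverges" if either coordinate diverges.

(2, -4)

E is separable, so gradient descent decouples: p follows -∂E/∂p, q follows -∂E/∂q.
∂E/∂p = -3(p - 4)(p - 2); at p=0 this is -24, so p increases.
∂E/∂q = 12(q - 4)(q - 2)(q + 4); at q=-1 this is 540, so q decreases.
p converges to its nearest critical value 2 (a local min of the p-part); q converges to -4. The iterate converges to (2, -4).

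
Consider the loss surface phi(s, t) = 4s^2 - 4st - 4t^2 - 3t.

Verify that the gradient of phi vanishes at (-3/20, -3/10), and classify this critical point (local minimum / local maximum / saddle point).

saddle point

∇phi = (8s - 4t, -4s - 8t - 3); substituting (-3/20, -3/10) gives ∇phi = (0, 0), so (-3/20, -3/10) is indeed a critical point.
The Hessian of phi is constant: H = [[8, -4], [-4, -8]].
det(H) = 8·(-8) − (-4)² = -80.
Since det(H) < 0, H is indefinite and the critical point is a saddle point.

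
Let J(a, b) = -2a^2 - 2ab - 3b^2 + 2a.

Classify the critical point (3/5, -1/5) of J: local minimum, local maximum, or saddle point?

local maximum

The Hessian of J is constant: H = [[-4, -2], [-2, -6]].
det(H) = (-4)·(-6) − (-2)² = 20.
det(H) > 0 and tr(H) = -10 < 0, so H is negative definite and the point is a local maximum.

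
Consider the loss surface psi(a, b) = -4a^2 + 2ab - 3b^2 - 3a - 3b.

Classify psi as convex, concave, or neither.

psi is quadratic, so its Hessian is the constant matrix H = [[-8, 2], [2, -6]].
det(H) = 44, tr(H) = -14.
det(H) > 0 and tr(H) < 0, so H is negative definite everywhere: concave.

concave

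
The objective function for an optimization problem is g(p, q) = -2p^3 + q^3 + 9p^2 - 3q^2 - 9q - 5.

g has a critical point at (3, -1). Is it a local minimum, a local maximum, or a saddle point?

local maximum

The mixed partial ∂²g/∂p∂q is 0, so the Hessian at any point is diag(g_pp, g_qq) = diag(6(-2p + 3), 6(q - 1)).
At (3, -1): H = diag(-18, -12).
Both eigenvalues are negative, so H is negative definite: a local maximum.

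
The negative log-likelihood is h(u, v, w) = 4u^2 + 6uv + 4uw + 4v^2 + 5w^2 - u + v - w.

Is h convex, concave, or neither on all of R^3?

convex

h is quadratic, so its Hessian is the constant matrix H = [[8, 6, 4], [6, 8, 0], [4, 0, 10]].
Leading principal minors: 8, 28, 152.
All positive ⇒ H ≻ 0 ⇒ convex.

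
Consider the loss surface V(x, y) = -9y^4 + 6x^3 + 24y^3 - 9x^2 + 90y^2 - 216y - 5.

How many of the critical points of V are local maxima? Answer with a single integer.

V separates as a function of x plus a function of y, so ∇V=0 decouples.
∂V/∂x = 18x(x - 1) = 0 at x ∈ {0, 1}; ∂V/∂y = -36(y - 3)(y - 1)(y + 2) = 0 at y ∈ {-2, 1, 3}.
The Hessian is diagonal: diag(V_xx, V_yy). Second derivatives: V_xx(0)=-18, V_xx(1)=18; V_yy(-2)=-540, V_yy(1)=216, V_yy(3)=-360.
Local maxima occur where both diagonal entries negative: (0, -2), (0, 3). Count: 2.

2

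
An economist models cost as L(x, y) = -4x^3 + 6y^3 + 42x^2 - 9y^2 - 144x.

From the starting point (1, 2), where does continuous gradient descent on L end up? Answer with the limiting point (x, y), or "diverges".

L is separable, so gradient descent decouples: x follows -∂L/∂x, y follows -∂L/∂y.
∂L/∂x = -12(x - 4)(x - 3); at x=1 this is -72, so x increases.
∂L/∂y = 18y(y - 1); at y=2 this is 36, so y decreases.
x converges to its nearest critical value 3 (a local min of the x-part); y converges to 1. The iterate converges to (3, 1).

(3, 1)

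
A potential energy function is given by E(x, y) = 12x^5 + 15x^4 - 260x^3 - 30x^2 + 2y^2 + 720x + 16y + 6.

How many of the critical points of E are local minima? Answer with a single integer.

E separates as a function of x plus a function of y, so ∇E=0 decouples.
∂E/∂x = 60(x - 3)(x - 1)(x + 1)(x + 4) = 0 at x ∈ {-4, -1, 1, 3}; ∂E/∂y = 4(y + 4) = 0 at y ∈ {-4}.
The Hessian is diagonal: diag(E_xx, E_yy). Second derivatives: E_xx(-4)=-6300, E_xx(-1)=1440, E_xx(1)=-1200, E_xx(3)=3360; E_yy(-4)=4.
Local minima occur where both diagonal entries positive: (-1, -4), (3, -4). Count: 2.

2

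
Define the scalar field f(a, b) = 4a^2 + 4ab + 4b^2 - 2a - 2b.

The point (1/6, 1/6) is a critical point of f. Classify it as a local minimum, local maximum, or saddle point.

local minimum

The Hessian of f is constant: H = [[8, 4], [4, 8]].
det(H) = 8·8 − 4² = 48.
det(H) > 0 and tr(H) = 16 > 0, so H is positive definite and the point is a local minimum.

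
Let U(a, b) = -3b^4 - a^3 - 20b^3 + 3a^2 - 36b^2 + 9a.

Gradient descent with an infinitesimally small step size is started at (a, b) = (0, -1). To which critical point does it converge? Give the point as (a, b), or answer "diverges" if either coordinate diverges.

(-1, -2)

U is separable, so gradient descent decouples: a follows -∂U/∂a, b follows -∂U/∂b.
∂U/∂a = -3(a - 3)(a + 1); at a=0 this is 9, so a decreases.
∂U/∂b = -12b(b + 2)(b + 3); at b=-1 this is 24, so b decreases.
a converges to its nearest critical value -1 (a local min of the a-part); b converges to -2. The iterate converges to (-1, -2).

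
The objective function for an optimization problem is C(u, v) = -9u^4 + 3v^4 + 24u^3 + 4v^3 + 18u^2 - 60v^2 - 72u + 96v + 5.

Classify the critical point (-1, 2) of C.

saddle point

The mixed partial ∂²C/∂u∂v is 0, so the Hessian at any point is diag(C_uu, C_vv) = diag(36(-3u^2 + 4u + 1), 12(3v^2 + 2v - 10)).
At (-1, 2): H = diag(-216, 72).
The eigenvalues have opposite signs, so H is indefinite: a saddle point.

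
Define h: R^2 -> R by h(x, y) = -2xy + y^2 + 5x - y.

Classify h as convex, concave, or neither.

neither

h is quadratic, so its Hessian is the constant matrix H = [[0, -2], [-2, 2]].
det(H) = -4, tr(H) = 2.
det(H) < 0, so H is indefinite: neither convex nor concave.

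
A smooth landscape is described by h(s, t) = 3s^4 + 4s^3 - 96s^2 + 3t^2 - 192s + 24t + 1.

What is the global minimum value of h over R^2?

h(s,t) separates as P(s) + Q(t) + 1, so its minimum is min P + min Q + 1.
P'(s) = 12(s - 4)(s + 1)(s + 4) vanishes at s ∈ {-4, -1, 4}; Q'(t) = 6(t + 4) vanishes at t ∈ {-4}.
Local minima of P (where P''>0): P(-4)=-256, P(4)=-1280. Local minima of Q: Q(-4)=-48.
So the global minimum of h is P(4) + Q(-4) + 1 = -1280 − 48 + 1 = -1327, attained at (4, -4).

-1327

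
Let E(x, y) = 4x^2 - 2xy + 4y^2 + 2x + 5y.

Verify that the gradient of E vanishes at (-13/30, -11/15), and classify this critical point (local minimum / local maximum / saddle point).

local minimum

∇E = (8x - 2y + 2, -2x + 8y + 5); substituting (-13/30, -11/15) gives ∇E = (0, 0), so (-13/30, -11/15) is indeed a critical point.
The Hessian of E is constant: H = [[8, -2], [-2, 8]].
det(H) = 8·8 − (-2)² = 60.
det(H) > 0 and tr(H) = 16 > 0, so H is positive definite and the point is a local minimum.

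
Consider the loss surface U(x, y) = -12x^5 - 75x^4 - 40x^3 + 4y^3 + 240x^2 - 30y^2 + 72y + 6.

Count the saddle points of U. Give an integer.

U separates as a function of x plus a function of y, so ∇U=0 decouples.
∂U/∂x = -60x(x - 1)(x + 2)(x + 4) = 0 at x ∈ {-4, -2, 0, 1}; ∂U/∂y = 12(y - 3)(y - 2) = 0 at y ∈ {2, 3}.
The Hessian is diagonal: diag(U_xx, U_yy). Second derivatives: U_xx(-4)=2400, U_xx(-2)=-720, U_xx(0)=480, U_xx(1)=-900; U_yy(2)=-12, U_yy(3)=12.
Saddle points occur where the two diagonal entries have opposite signs: (-4, 2), (-2, 3), (0, 2), (1, 3). Count: 4.

4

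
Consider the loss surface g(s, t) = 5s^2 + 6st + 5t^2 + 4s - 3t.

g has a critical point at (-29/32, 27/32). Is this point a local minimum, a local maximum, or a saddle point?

local minimum

The Hessian of g is constant: H = [[10, 6], [6, 10]].
det(H) = 10·10 − 6² = 64.
det(H) > 0 and tr(H) = 20 > 0, so H is positive definite and the point is a local minimum.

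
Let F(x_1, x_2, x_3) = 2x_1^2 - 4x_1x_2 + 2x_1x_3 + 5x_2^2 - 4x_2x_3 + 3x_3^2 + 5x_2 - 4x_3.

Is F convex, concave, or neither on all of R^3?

convex

F is quadratic, so its Hessian is the constant matrix H = [[4, -4, 2], [-4, 10, -4], [2, -4, 6]].
Leading principal minors: 4, 24, 104.
All positive ⇒ H ≻ 0 ⇒ convex.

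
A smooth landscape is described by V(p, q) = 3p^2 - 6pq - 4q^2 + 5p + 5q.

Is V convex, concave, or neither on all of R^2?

V is quadratic, so its Hessian is the constant matrix H = [[6, -6], [-6, -8]].
det(H) = -84, tr(H) = -2.
det(H) < 0, so H is indefinite: neither convex nor concave.

neither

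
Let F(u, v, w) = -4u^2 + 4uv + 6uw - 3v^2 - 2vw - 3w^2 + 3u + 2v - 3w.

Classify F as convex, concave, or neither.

concave

F is quadratic, so its Hessian is the constant matrix H = [[-8, 4, 6], [4, -6, -2], [6, -2, -6]].
Leading principal minors: -8, 32, -40.
Signs alternate −, +, − ⇒ H ≺ 0 ⇒ concave.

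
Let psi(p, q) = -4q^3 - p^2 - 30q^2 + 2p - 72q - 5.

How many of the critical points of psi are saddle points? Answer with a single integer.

1

psi separates as a function of p plus a function of q, so ∇psi=0 decouples.
∂psi/∂p = -2(p - 1) = 0 at p ∈ {1}; ∂psi/∂q = -12(q + 2)(q + 3) = 0 at q ∈ {-3, -2}.
The Hessian is diagonal: diag(psi_pp, psi_qq). Second derivatives: psi_pp(1)=-2; psi_qq(-3)=12, psi_qq(-2)=-12.
Saddle points occur where the two diagonal entries have opposite signs: (1, -3). Count: 1.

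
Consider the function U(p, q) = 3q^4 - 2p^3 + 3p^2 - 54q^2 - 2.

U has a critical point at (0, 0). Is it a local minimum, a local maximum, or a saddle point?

The mixed partial ∂²U/∂p∂q is 0, so the Hessian at any point is diag(U_pp, U_qq) = diag(6(-2p + 1), 36(q^2 - 3)).
At (0, 0): H = diag(6, -108).
The eigenvalues have opposite signs, so H is indefinite: a saddle point.

saddle point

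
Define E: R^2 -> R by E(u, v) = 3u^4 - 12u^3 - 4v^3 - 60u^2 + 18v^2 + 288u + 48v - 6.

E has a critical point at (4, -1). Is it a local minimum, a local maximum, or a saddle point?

local minimum

The mixed partial ∂²E/∂u∂v is 0, so the Hessian at any point is diag(E_uu, E_vv) = diag(12(3u^2 - 6u - 10), 12(-2v + 3)).
At (4, -1): H = diag(168, 60).
Both eigenvalues are positive, so H is positive definite: a local minimum.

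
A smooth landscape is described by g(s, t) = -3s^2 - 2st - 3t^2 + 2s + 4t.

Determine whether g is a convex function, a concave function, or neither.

concave

g is quadratic, so its Hessian is the constant matrix H = [[-6, -2], [-2, -6]].
det(H) = 32, tr(H) = -12.
det(H) > 0 and tr(H) < 0, so H is negative definite everywhere: concave.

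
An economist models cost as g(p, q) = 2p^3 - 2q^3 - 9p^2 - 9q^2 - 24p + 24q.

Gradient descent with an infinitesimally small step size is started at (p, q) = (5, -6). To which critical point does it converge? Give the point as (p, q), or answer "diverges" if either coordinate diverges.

(4, -4)

g is separable, so gradient descent decouples: p follows -∂g/∂p, q follows -∂g/∂q.
∂g/∂p = 6(p - 4)(p + 1); at p=5 this is 36, so p decreases.
∂g/∂q = -6(q - 1)(q + 4); at q=-6 this is -84, so q increases.
p converges to its nearest critical value 4 (a local min of the p-part); q converges to -4. The iterate converges to (4, -4).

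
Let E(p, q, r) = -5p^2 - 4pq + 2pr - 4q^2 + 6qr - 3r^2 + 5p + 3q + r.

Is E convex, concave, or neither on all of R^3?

concave

E is quadratic, so its Hessian is the constant matrix H = [[-10, -4, 2], [-4, -8, 6], [2, 6, -6]].
Leading principal minors: -10, 64, -88.
Signs alternate −, +, − ⇒ H ≺ 0 ⇒ concave.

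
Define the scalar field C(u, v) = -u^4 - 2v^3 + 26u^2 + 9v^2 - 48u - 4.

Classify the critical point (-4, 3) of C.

The mixed partial ∂²C/∂u∂v is 0, so the Hessian at any point is diag(C_uu, C_vv) = diag(4(-3u^2 + 13), 6(-2v + 3)).
At (-4, 3): H = diag(-140, -18).
Both eigenvalues are negative, so H is negative definite: a local maximum.

local maximum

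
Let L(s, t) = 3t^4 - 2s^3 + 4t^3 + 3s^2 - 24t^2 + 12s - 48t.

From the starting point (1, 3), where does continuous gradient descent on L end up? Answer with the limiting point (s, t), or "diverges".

L is separable, so gradient descent decouples: s follows -∂L/∂s, t follows -∂L/∂t.
∂L/∂s = -6(s - 2)(s + 1); at s=1 this is 12, so s decreases.
∂L/∂t = 12(t - 2)(t + 1)(t + 2); at t=3 this is 240, so t decreases.
s converges to its nearest critical value -1 (a local min of the s-part); t converges to 2. The iterate converges to (-1, 2).

(-1, 2)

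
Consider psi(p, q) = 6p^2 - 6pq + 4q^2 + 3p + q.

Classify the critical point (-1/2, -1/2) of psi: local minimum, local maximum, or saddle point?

local minimum

The Hessian of psi is constant: H = [[12, -6], [-6, 8]].
det(H) = 12·8 − (-6)² = 60.
det(H) > 0 and tr(H) = 20 > 0, so H is positive definite and the point is a local minimum.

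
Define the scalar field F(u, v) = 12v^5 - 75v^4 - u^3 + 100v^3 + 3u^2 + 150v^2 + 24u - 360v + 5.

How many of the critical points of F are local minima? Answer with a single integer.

2

F separates as a function of u plus a function of v, so ∇F=0 decouples.
∂F/∂u = -3(u - 4)(u + 2) = 0 at u ∈ {-2, 4}; ∂F/∂v = 60(v - 3)(v - 2)(v - 1)(v + 1) = 0 at v ∈ {-1, 1, 2, 3}.
The Hessian is diagonal: diag(F_uu, F_vv). Second derivatives: F_uu(-2)=18, F_uu(4)=-18; F_vv(-1)=-1440, F_vv(1)=240, F_vv(2)=-180, F_vv(3)=480.
Local minima occur where both diagonal entries positive: (-2, 1), (-2, 3). Count: 2.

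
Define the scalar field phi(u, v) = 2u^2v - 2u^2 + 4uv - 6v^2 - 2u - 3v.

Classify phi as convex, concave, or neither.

neither

The term 2u^2v is cubic, so the Hessian is not constant.
∂²phi/∂u² = 4v - 4, which takes both signs as v varies (negative for sufficiently negative v). A diagonal entry of the Hessian changing sign means the Hessian is neither positive- nor negative-semidefinite on all of R^2.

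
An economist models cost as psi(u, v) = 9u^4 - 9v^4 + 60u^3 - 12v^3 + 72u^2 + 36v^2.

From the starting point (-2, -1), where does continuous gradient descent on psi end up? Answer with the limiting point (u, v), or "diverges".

(-4, 0)

psi is separable, so gradient descent decouples: u follows -∂psi/∂u, v follows -∂psi/∂v.
∂psi/∂u = 36u(u + 1)(u + 4); at u=-2 this is 144, so u decreases.
∂psi/∂v = -36v(v - 1)(v + 2); at v=-1 this is -72, so v increases.
u converges to its nearest critical value -4 (a local min of the u-part); v converges to 0. The iterate converges to (-4, 0).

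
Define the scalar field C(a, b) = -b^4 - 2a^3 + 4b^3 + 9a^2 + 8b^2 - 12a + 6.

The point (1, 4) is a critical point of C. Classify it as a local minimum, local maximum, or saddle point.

The mixed partial ∂²C/∂a∂b is 0, so the Hessian at any point is diag(C_aa, C_bb) = diag(6(-2a + 3), 4(-3b^2 + 6b + 4)).
At (1, 4): H = diag(6, -80).
The eigenvalues have opposite signs, so H is indefinite: a saddle point.

saddle point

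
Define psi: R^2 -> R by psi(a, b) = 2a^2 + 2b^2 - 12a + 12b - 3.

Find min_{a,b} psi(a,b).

psi(a,b) separates as P(a) + Q(b) − 3, so its minimum is min P + min Q − 3.
P'(a) = 4a - 12 vanishes at a ∈ {3}; Q'(b) = 4b + 12 vanishes at b ∈ {-3}.
Local minima of P (where P''>0): P(3)=-18. Local minima of Q: Q(-3)=-18.
So the global minimum of psi is P(3) + Q(-3) − 3 = -18 − 18 − 3 = -39, attained at (3, -3).

-39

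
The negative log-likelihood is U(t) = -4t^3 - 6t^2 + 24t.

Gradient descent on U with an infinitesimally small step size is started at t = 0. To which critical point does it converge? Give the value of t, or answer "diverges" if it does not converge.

U'(t) = -12(t - 1)(t + 2), so U'(0) = 24.
Gradient descent moves in the -U' direction, i.e. t is decreasing.
The nearest critical point in that direction is t = -2, where U'' = 36 > 0 (a local minimum). The iterate converges there.

-2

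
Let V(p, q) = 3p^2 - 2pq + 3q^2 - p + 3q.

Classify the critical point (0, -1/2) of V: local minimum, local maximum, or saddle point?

local minimum

The Hessian of V is constant: H = [[6, -2], [-2, 6]].
det(H) = 6·6 − (-2)² = 32.
det(H) > 0 and tr(H) = 12 > 0, so H is positive definite and the point is a local minimum.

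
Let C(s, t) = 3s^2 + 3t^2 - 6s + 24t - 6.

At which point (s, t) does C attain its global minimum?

(1, -4)

C(s,t) separates as P(s) + Q(t) − 6, so its minimum is min P + min Q − 6.
P'(s) = 6s - 6 vanishes at s ∈ {1}; Q'(t) = 6(t + 4) vanishes at t ∈ {-4}.
Local minima of P (where P''>0): P(1)=-3. Local minima of Q: Q(-4)=-48.
So the global minimum of C is P(1) + Q(-4) − 6 = -3 − 48 − 6 = -57, attained at (1, -4).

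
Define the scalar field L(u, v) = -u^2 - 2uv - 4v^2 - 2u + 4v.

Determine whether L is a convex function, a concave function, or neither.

L is quadratic, so its Hessian is the constant matrix H = [[-2, -2], [-2, -8]].
det(H) = 12, tr(H) = -10.
det(H) > 0 and tr(H) < 0, so H is negative definite everywhere: concave.

concave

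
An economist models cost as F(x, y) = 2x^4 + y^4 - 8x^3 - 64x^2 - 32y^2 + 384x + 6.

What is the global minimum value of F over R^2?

F(x,y) separates as P(x) + Q(y) + 6, so its minimum is min P + min Q + 6.
P'(x) = 8(x - 4)(x - 3)(x + 4) vanishes at x ∈ {-4, 3, 4}; Q'(y) = 4y(y - 4)(y + 4) vanishes at y ∈ {-4, 0, 4}.
Local minima of P (where P''>0): P(-4)=-1536, P(4)=512. Local minima of Q: Q(-4)=-256, Q(4)=-256.
So the global minimum of F is P(-4) + Q(-4) + 6 = -1536 − 256 + 6 = -1786, attained at (-4, -4).

-1786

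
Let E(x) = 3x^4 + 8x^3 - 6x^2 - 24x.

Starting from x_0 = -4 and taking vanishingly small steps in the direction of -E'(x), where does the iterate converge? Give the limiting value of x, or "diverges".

-2

E'(x) = 12(x - 1)(x + 1)(x + 2), so E'(-4) = -360.
Gradient descent moves in the -E' direction, i.e. x is increasing.
The nearest critical point in that direction is x = -2, where E'' = 36 > 0 (a local minimum). The iterate converges there.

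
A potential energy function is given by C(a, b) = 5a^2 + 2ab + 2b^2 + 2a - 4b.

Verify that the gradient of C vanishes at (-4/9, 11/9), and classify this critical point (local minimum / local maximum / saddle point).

local minimum

∇C = (10a + 2b + 2, 2a + 4b - 4); substituting (-4/9, 11/9) gives ∇C = (0, 0), so (-4/9, 11/9) is indeed a critical point.
The Hessian of C is constant: H = [[10, 2], [2, 4]].
det(H) = 10·4 − 2² = 36.
det(H) > 0 and tr(H) = 14 > 0, so H is positive definite and the point is a local minimum.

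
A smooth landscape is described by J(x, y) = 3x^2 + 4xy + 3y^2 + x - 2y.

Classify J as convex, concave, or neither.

J is quadratic, so its Hessian is the constant matrix H = [[6, 4], [4, 6]].
det(H) = 20, tr(H) = 12.
det(H) > 0 and tr(H) > 0, so H is positive definite everywhere: convex.

convex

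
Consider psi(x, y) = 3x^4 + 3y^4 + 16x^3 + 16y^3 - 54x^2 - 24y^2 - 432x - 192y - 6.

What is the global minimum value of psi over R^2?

psi(x,y) separates as P(x) + Q(y) − 6, so its minimum is min P + min Q − 6.
P'(x) = 12(x - 3)(x + 3)(x + 4) vanishes at x ∈ {-4, -3, 3}; Q'(y) = 12(y - 2)(y + 2)(y + 4) vanishes at y ∈ {-4, -2, 2}.
Local minima of P (where P''>0): P(-4)=608, P(3)=-1107. Local minima of Q: Q(-4)=128, Q(2)=-304.
So the global minimum of psi is P(3) + Q(2) − 6 = -1107 − 304 − 6 = -1417, attained at (3, 2).

-1417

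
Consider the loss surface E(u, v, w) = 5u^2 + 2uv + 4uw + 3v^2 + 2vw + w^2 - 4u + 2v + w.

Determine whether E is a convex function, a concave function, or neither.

E is quadratic, so its Hessian is the constant matrix H = [[10, 2, 4], [2, 6, 2], [4, 2, 2]].
Leading principal minors: 10, 56, 8.
All positive ⇒ H ≻ 0 ⇒ convex.

convex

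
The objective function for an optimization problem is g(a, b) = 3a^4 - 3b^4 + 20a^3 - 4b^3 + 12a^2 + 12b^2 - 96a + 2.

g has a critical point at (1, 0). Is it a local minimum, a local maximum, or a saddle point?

The mixed partial ∂²g/∂a∂b is 0, so the Hessian at any point is diag(g_aa, g_bb) = diag(12(3a^2 + 10a + 2), 12(-3b^2 - 2b + 2)).
At (1, 0): H = diag(180, 24).
Both eigenvalues are positive, so H is positive definite: a local minimum.

local minimum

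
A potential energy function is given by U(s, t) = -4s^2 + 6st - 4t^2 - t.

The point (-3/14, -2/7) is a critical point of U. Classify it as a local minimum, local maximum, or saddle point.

The Hessian of U is constant: H = [[-8, 6], [6, -8]].
det(H) = (-8)·(-8) − 6² = 28.
det(H) > 0 and tr(H) = -16 < 0, so H is negative definite and the point is a local maximum.

local maximum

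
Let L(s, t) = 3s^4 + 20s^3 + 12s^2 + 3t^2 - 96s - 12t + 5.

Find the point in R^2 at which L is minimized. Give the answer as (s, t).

L(s,t) separates as P(s) + Q(t) + 5, so its minimum is min P + min Q + 5.
P'(s) = 12(s - 1)(s + 2)(s + 4) vanishes at s ∈ {-4, -2, 1}; Q'(t) = 6(t - 2) vanishes at t ∈ {2}.
Local minima of P (where P''>0): P(-4)=64, P(1)=-61. Local minima of Q: Q(2)=-12.
So the global minimum of L is P(1) + Q(2) + 5 = -61 − 12 + 5 = -68, attained at (1, 2).

(1, 2)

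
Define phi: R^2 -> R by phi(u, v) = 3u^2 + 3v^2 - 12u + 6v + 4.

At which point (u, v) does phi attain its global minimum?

(2, -1)

phi(u,v) separates as P(u) + Q(v) + 4, so its minimum is min P + min Q + 4.
P'(u) = 6u - 12 vanishes at u ∈ {2}; Q'(v) = 6v + 6 vanishes at v ∈ {-1}.
Local minima of P (where P''>0): P(2)=-12. Local minima of Q: Q(-1)=-3.
So the global minimum of phi is P(2) + Q(-1) + 4 = -12 − 3 + 4 = -11, attained at (2, -1).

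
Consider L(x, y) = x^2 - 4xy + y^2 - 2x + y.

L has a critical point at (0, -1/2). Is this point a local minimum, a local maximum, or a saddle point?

The Hessian of L is constant: H = [[2, -4], [-4, 2]].
det(H) = 2·2 − (-4)² = -12.
Since det(H) < 0, H is indefinite and the critical point is a saddle point.

saddle point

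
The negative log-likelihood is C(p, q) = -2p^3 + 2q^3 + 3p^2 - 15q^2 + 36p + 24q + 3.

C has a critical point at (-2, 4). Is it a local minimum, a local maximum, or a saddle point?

local minimum

The mixed partial ∂²C/∂p∂q is 0, so the Hessian at any point is diag(C_pp, C_qq) = diag(6(-2p + 1), 6(2q - 5)).
At (-2, 4): H = diag(30, 18).
Both eigenvalues are positive, so H is positive definite: a local minimum.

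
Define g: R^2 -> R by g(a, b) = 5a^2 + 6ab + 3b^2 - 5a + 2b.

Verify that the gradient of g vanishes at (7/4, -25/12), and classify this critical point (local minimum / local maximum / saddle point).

∇g = (10a + 6b - 5, 6a + 6b + 2); substituting (7/4, -25/12) gives ∇g = (0, 0), so (7/4, -25/12) is indeed a critical point.
The Hessian of g is constant: H = [[10, 6], [6, 6]].
det(H) = 10·6 − 6² = 24.
det(H) > 0 and tr(H) = 16 > 0, so H is positive definite and the point is a local minimum.

local minimum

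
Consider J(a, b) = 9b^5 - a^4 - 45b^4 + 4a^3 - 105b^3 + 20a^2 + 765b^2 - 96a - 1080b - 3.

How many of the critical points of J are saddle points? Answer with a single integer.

6

J separates as a function of a plus a function of b, so ∇J=0 decouples.
∂J/∂a = -4(a - 4)(a - 2)(a + 3) = 0 at a ∈ {-3, 2, 4}; ∂J/∂b = 45(b - 4)(b - 2)(b - 1)(b + 3) = 0 at b ∈ {-3, 1, 2, 4}.
The Hessian is diagonal: diag(J_aa, J_bb). Second derivatives: J_aa(-3)=-140, J_aa(2)=40, J_aa(4)=-56; J_bb(-3)=-6300, J_bb(1)=540, J_bb(2)=-450, J_bb(4)=1890.
Saddle points occur where the two diagonal entries have opposite signs: (-3, 1), (-3, 4), (2, -3), (2, 2), (4, 1), (4, 4). Count: 6.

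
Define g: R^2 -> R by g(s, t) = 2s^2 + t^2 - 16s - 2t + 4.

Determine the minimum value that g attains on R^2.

g(s,t) separates as P(s) + Q(t) + 4, so its minimum is min P + min Q + 4.
P'(s) = 4s - 16 vanishes at s ∈ {4}; Q'(t) = 2(t - 1) vanishes at t ∈ {1}.
Local minima of P (where P''>0): P(4)=-32. Local minima of Q: Q(1)=-1.
So the global minimum of g is P(4) + Q(1) + 4 = -32 − 1 + 4 = -29, attained at (4, 1).

-29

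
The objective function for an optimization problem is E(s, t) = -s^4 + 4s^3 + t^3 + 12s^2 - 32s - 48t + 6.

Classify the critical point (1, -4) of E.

saddle point

The mixed partial ∂²E/∂s∂t is 0, so the Hessian at any point is diag(E_ss, E_tt) = diag(12(-s^2 + 2s + 2), 6t).
At (1, -4): H = diag(36, -24).
The eigenvalues have opposite signs, so H is indefinite: a saddle point.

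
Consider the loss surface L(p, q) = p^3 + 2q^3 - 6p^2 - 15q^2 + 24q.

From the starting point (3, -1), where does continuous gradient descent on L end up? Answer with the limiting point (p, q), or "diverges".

diverges

L is separable, so gradient descent decouples: p follows -∂L/∂p, q follows -∂L/∂q.
∂L/∂p = 3p(p - 4); at p=3 this is -9, so p increases.
∂L/∂q = 6(q - 4)(q - 1); at q=-1 this is 60, so q decreases.
The q-coordinate has no critical point in that direction and runs off to infinity.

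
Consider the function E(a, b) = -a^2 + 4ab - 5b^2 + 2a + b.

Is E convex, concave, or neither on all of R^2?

concave

E is quadratic, so its Hessian is the constant matrix H = [[-2, 4], [4, -10]].
det(H) = 4, tr(H) = -12.
det(H) > 0 and tr(H) < 0, so H is negative definite everywhere: concave.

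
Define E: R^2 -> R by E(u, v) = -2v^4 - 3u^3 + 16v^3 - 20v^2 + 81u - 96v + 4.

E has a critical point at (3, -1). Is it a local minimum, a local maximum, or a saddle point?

local maximum

The mixed partial ∂²E/∂u∂v is 0, so the Hessian at any point is diag(E_uu, E_vv) = diag(-18u, 8(-3v^2 + 12v - 5)).
At (3, -1): H = diag(-54, -160).
Both eigenvalues are negative, so H is negative definite: a local maximum.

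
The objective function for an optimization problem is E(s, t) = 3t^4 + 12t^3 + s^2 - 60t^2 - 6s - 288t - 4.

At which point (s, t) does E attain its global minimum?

E(s,t) separates as P(s) + Q(t) − 4, so its minimum is min P + min Q − 4.
P'(s) = 2s - 6 vanishes at s ∈ {3}; Q'(t) = 12(t - 3)(t + 2)(t + 4) vanishes at t ∈ {-4, -2, 3}.
Local minima of P (where P''>0): P(3)=-9. Local minima of Q: Q(-4)=192, Q(3)=-837.
So the global minimum of E is P(3) + Q(3) − 4 = -9 − 837 − 4 = -850, attained at (3, 3).

(3, 3)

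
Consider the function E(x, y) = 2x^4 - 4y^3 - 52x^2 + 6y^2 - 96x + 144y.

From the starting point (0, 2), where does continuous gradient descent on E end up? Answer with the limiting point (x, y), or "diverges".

E is separable, so gradient descent decouples: x follows -∂E/∂x, y follows -∂E/∂y.
∂E/∂x = 8(x - 4)(x + 1)(x + 3); at x=0 this is -96, so x increases.
∂E/∂y = -12(y - 4)(y + 3); at y=2 this is 120, so y decreases.
x converges to its nearest critical value 4 (a local min of the x-part); y converges to -3. The iterate converges to (4, -3).

(4, -3)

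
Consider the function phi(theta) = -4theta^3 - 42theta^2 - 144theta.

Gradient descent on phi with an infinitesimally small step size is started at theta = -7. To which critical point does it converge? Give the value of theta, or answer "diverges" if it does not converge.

-4

phi'(theta) = -12(theta + 3)(theta + 4), so phi'(-7) = -144.
Gradient descent moves in the -phi' direction, i.e. theta is increasing.
The nearest critical point in that direction is theta = -4, where phi'' = 12 > 0 (a local minimum). The iterate converges there.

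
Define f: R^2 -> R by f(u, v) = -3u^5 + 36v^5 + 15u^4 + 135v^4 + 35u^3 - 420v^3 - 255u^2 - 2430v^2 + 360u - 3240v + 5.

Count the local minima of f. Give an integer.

4

f separates as a function of u plus a function of v, so ∇f=0 decouples.
∂f/∂u = -15(u - 4)(u - 2)(u - 1)(u + 3) = 0 at u ∈ {-3, 1, 2, 4}; ∂f/∂v = 180(v - 3)(v + 1)(v + 2)(v + 3) = 0 at v ∈ {-3, -2, -1, 3}.
The Hessian is diagonal: diag(f_uu, f_vv). Second derivatives: f_uu(-3)=2100, f_uu(1)=-180, f_uu(2)=150, f_uu(4)=-630; f_vv(-3)=-2160, f_vv(-2)=900, f_vv(-1)=-1440, f_vv(3)=21600.
Local minima occur where both diagonal entries positive: (-3, -2), (-3, 3), (2, -2), (2, 3). Count: 4.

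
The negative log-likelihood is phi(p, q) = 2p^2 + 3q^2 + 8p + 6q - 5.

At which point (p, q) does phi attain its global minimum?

(-2, -1)

phi(p,q) separates as A(p) + B(q) − 5, so its minimum is min A + min B − 5.
A'(p) = 4p + 8 vanishes at p ∈ {-2}; B'(q) = 6q + 6 vanishes at q ∈ {-1}.
Local minima of A (where A''>0): A(-2)=-8. Local minima of B: B(-1)=-3.
So the global minimum of phi is A(-2) + B(-1) − 5 = -8 − 3 − 5 = -16, attained at (-2, -1).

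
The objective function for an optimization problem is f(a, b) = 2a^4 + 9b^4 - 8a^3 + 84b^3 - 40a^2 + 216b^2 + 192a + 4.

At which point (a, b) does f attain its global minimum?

f(a,b) separates as P(a) + Q(b) + 4, so its minimum is min P + min Q + 4.
P'(a) = 8(a - 4)(a - 2)(a + 3) vanishes at a ∈ {-3, 2, 4}; Q'(b) = 36b(b + 3)(b + 4) vanishes at b ∈ {-4, -3, 0}.
Local minima of P (where P''>0): P(-3)=-558, P(4)=128. Local minima of Q: Q(-4)=384, Q(0)=0.
So the global minimum of f is P(-3) + Q(0) + 4 = -558 + 0 + 4 = -554, attained at (-3, 0).

(-3, 0)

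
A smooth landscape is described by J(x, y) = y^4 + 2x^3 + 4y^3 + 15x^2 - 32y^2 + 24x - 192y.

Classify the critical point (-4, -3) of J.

The mixed partial ∂²J/∂x∂y is 0, so the Hessian at any point is diag(J_xx, J_yy) = diag(6(2x + 5), 4(3y^2 + 6y - 16)).
At (-4, -3): H = diag(-18, -28).
Both eigenvalues are negative, so H is negative definite: a local maximum.

local maximum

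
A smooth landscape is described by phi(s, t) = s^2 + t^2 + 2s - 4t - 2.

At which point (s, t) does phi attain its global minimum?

(-1, 2)

phi(s,t) separates as P(s) + Q(t) − 2, so its minimum is min P + min Q − 2.
P'(s) = 2s + 2 vanishes at s ∈ {-1}; Q'(t) = 2(t - 2) vanishes at t ∈ {2}.
Local minima of P (where P''>0): P(-1)=-1. Local minima of Q: Q(2)=-4.
So the global minimum of phi is P(-1) + Q(2) − 2 = -1 − 4 − 2 = -7, attained at (-1, 2).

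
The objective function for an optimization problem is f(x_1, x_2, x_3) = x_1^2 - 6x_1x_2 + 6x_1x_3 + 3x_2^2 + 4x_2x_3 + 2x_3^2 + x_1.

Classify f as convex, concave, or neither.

neither

f is quadratic, so its Hessian is the constant matrix H = [[2, -6, 6], [-6, 6, 4], [6, 4, 4]].
Leading principal minors: 2, -24, -632.
Neither pattern holds ⇒ H is indefinite ⇒ neither convex nor concave.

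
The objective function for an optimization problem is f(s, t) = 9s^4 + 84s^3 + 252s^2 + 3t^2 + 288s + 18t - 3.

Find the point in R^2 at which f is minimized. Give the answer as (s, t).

(-4, -3)

f(s,t) separates as P(s) + Q(t) − 3, so its minimum is min P + min Q − 3.
P'(s) = 36(s + 1)(s + 2)(s + 4) vanishes at s ∈ {-4, -2, -1}; Q'(t) = 6(t + 3) vanishes at t ∈ {-3}.
Local minima of P (where P''>0): P(-4)=-192, P(-1)=-111. Local minima of Q: Q(-3)=-27.
So the global minimum of f is P(-4) + Q(-3) − 3 = -192 − 27 − 3 = -222, attained at (-4, -3).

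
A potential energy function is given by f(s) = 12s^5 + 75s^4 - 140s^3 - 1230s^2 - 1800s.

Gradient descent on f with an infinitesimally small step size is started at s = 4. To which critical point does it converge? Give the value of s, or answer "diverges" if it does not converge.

f'(s) = 60(s - 3)(s + 1)(s + 2)(s + 5), so f'(4) = 16200.
Gradient descent moves in the -f' direction, i.e. s is decreasing.
The nearest critical point in that direction is s = 3, where f'' = 9600 > 0 (a local minimum). The iterate converges there.

3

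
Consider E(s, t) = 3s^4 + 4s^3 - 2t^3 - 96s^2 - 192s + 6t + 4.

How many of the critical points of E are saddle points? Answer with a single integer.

E separates as a function of s plus a function of t, so ∇E=0 decouples.
∂E/∂s = 12(s - 4)(s + 1)(s + 4) = 0 at s ∈ {-4, -1, 4}; ∂E/∂t = -6(t - 1)(t + 1) = 0 at t ∈ {-1, 1}.
The Hessian is diagonal: diag(E_ss, E_tt). Second derivatives: E_ss(-4)=288, E_ss(-1)=-180, E_ss(4)=480; E_tt(-1)=12, E_tt(1)=-12.
Saddle points occur where the two diagonal entries have opposite signs: (-4, 1), (-1, -1), (4, 1). Count: 3.

3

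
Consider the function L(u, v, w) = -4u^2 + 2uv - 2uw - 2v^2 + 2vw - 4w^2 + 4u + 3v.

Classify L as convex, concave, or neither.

L is quadratic, so its Hessian is the constant matrix H = [[-8, 2, -2], [2, -4, 2], [-2, 2, -8]].
Leading principal minors: -8, 28, -192.
Signs alternate −, +, − ⇒ H ≺ 0 ⇒ concave.

concave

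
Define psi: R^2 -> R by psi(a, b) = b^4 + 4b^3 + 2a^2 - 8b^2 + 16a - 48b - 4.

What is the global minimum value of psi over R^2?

psi(a,b) separates as P(a) + Q(b) − 4, so its minimum is min P + min Q − 4.
P'(a) = 4a + 16 vanishes at a ∈ {-4}; Q'(b) = 4(b - 2)(b + 2)(b + 3) vanishes at b ∈ {-3, -2, 2}.
Local minima of P (where P''>0): P(-4)=-32. Local minima of Q: Q(-3)=45, Q(2)=-80.
So the global minimum of psi is P(-4) + Q(2) − 4 = -32 − 80 − 4 = -116, attained at (-4, 2).

-116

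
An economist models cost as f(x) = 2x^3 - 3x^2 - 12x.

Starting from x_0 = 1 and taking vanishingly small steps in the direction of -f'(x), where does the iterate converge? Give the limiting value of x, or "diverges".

f'(x) = 6(x - 2)(x + 1), so f'(1) = -12.
Gradient descent moves in the -f' direction, i.e. x is increasing.
The nearest critical point in that direction is x = 2, where f'' = 18 > 0 (a local minimum). The iterate converges there.

2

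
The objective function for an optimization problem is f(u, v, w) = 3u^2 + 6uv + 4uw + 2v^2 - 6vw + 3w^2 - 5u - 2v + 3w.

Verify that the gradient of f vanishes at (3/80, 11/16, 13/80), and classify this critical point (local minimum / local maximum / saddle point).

∇f = (6u + 6v + 4w - 5, 6u + 4v - 6w - 2, 4u - 6v + 6w + 3); substituting (3/80, 11/16, 13/80) gives ∇f = (0, 0, 0), so (3/80, 11/16, 13/80) is indeed a critical point.
The Hessian is constant: H = [[6, 6, 4], [6, 4, -6], [4, -6, 6]].
Leading principal minors: Δ₁ = 6, Δ₂ = -12, Δ₃ = -640.
The minors fit neither the all-positive nor the alternating-sign pattern, so H is indefinite: a saddle point.

saddle point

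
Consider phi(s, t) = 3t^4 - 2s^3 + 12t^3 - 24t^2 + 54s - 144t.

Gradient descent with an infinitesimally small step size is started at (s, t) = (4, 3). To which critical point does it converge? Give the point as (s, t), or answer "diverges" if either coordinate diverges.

phi is separable, so gradient descent decouples: s follows -∂phi/∂s, t follows -∂phi/∂t.
∂phi/∂s = -6(s - 3)(s + 3); at s=4 this is -42, so s increases.
∂phi/∂t = 12(t - 2)(t + 2)(t + 3); at t=3 this is 360, so t decreases.
The s-coordinate has no critical point in that direction and runs off to infinity.

diverges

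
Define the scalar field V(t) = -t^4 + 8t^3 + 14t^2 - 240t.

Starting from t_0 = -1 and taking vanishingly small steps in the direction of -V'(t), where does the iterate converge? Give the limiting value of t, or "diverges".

4

V'(t) = -4(t - 5)(t - 4)(t + 3), so V'(-1) = -240.
Gradient descent moves in the -V' direction, i.e. t is increasing.
The nearest critical point in that direction is t = 4, where V'' = 28 > 0 (a local minimum). The iterate converges there.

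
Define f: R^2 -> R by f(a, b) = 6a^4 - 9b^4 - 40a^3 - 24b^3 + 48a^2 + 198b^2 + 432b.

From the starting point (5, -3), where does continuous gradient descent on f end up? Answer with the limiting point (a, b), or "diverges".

(4, -1)

f is separable, so gradient descent decouples: a follows -∂f/∂a, b follows -∂f/∂b.
∂f/∂a = 24a(a - 4)(a - 1); at a=5 this is 480, so a decreases.
∂f/∂b = -36(b - 3)(b + 1)(b + 4); at b=-3 this is -432, so b increases.
a converges to its nearest critical value 4 (a local min of the a-part); b converges to -1. The iterate converges to (4, -1).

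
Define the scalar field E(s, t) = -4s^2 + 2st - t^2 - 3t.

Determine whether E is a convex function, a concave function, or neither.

concave

E is quadratic, so its Hessian is the constant matrix H = [[-8, 2], [2, -2]].
det(H) = 12, tr(H) = -10.
det(H) > 0 and tr(H) < 0, so H is negative definite everywhere: concave.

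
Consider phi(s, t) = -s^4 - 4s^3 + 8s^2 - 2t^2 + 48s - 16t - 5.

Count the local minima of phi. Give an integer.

phi separates as a function of s plus a function of t, so ∇phi=0 decouples.
∂phi/∂s = -4(s - 2)(s + 2)(s + 3) = 0 at s ∈ {-3, -2, 2}; ∂phi/∂t = -4(t + 4) = 0 at t ∈ {-4}.
The Hessian is diagonal: diag(phi_ss, phi_tt). Second derivatives: phi_ss(-3)=-20, phi_ss(-2)=16, phi_ss(2)=-80; phi_tt(-4)=-4.
Local minima occur where both diagonal entries positive: none. Count: 0.

0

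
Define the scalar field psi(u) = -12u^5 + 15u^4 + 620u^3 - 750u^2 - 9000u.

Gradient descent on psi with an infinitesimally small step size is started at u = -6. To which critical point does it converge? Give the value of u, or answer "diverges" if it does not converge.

psi'(u) = -60(u - 5)(u - 3)(u + 2)(u + 5), so psi'(-6) = -23760.
Gradient descent moves in the -psi' direction, i.e. u is increasing.
The nearest critical point in that direction is u = -5, where psi'' = 14400 > 0 (a local minimum). The iterate converges there.

-5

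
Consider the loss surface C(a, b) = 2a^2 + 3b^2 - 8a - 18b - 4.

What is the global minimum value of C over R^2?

C(a,b) separates as P(a) + Q(b) − 4, so its minimum is min P + min Q − 4.
P'(a) = 4a - 8 vanishes at a ∈ {2}; Q'(b) = 6b - 18 vanishes at b ∈ {3}.
Local minima of P (where P''>0): P(2)=-8. Local minima of Q: Q(3)=-27.
So the global minimum of C is P(2) + Q(3) − 4 = -8 − 27 − 4 = -39, attained at (2, 3).

-39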